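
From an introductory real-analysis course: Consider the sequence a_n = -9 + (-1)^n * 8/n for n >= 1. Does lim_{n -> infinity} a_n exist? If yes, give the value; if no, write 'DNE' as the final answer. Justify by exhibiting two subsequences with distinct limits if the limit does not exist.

Examine the behaviour of a_n along subsequences.
Even-n subsequence a_{2k} = -9 + 8/(2k) -> -9. Odd-n subsequence a_{2k+1} = -9 - 8/(2k+1) -> -9. Both tend to -9, which suggests the limit is -9; verify directly.
|a_n - (-9)| = |(-1)^n * 8/n| = 8/n for every n >= 1.
Given epsilon > 0, choose a positive integer N > 8/epsilon. Then for all n >= N, |a_n - (-9)| = 8/n <= 8/N < epsilon.
So by the definition of the limit, lim a_n exists and equals -9.

-9


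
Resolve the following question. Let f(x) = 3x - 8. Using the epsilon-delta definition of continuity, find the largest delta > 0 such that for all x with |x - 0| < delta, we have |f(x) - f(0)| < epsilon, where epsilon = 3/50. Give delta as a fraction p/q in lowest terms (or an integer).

We compute f(0) = 3*(0) - 8 = -8.
|f(x) - f(0)| = |3x - 8 - (-8)| = |3(x - 0)| = 3|x - 0|.
We need 3|x - 0| < 3/50, i.e. |x - 0| < 3/50 / 3 = 1/50.
So any delta <= 1/50 works. Conversely, if delta > 1/50, then x = 0 + 1/50 satisfies |x - 0| = 1/50 < delta but |f(x) - f(0)| = 3 * 1/50 = 3/50, which is not < 3/50; so no larger delta works.
Hence the largest such delta is 1/50.

1/50


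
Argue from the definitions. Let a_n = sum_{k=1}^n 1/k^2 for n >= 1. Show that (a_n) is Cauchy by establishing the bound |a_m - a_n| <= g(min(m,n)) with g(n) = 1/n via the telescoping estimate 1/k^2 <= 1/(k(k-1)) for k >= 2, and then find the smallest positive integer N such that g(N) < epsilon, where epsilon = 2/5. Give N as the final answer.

For m > n >= 1: |a_m - a_n| = sum_{k=n+1}^m 1/k^2.
Use 1/k^2 <= 1/(k(k-1)) = 1/(k-1) - 1/k for k >= 2:
sum_{k=n+1}^m 1/k^2 <= sum_{k=n+1}^m (1/(k-1) - 1/k) = 1/n - 1/m <= 1/n.
By symmetry the same bound holds with n,m swapped, so |a_m - a_n| <= 1/min(m,n) = g(min(m,n)). Since g(n) -> 0, (a_n) is Cauchy.
Now solve g(N) < 2/5: 1/N < 2/5 <=> N > 1/(2/5) = 5/2.
The smallest integer strictly greater than 5/2 is N = 3.
Check: g(3) = 1/3 < 2/5; g(2) = 1/2 >= 2/5. So N = 3.

3


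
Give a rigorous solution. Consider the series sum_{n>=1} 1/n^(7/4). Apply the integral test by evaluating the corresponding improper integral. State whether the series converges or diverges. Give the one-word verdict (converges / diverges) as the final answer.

Let f(x) = x^(-7/4). Then f is positive, continuous, and decreasing on [1, infinity), so the integral test applies.
Compute the improper integral int_{1}^infinity f(x) dx:
  antiderivative F(x) = -4/(3*x^(3/4)).
  As x -> infinity, F(x) -> 0 (since p = 7/4 > 1).
  So int = F(infinity) - F(1) = 0 - (-4/3) = 4/3.
  Finite, so by the integral test, the series converges.

converges


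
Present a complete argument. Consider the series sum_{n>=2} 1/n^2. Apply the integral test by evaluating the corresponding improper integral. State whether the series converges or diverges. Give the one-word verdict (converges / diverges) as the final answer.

Let f(x) = x^(-2). Then f is positive, continuous, and decreasing on [2, infinity), so the integral test applies.
Compute the improper integral int_{2}^infinity f(x) dx:
  antiderivative F(x) = -1/x.
  As x -> infinity, F(x) -> 0 (since p = 2 > 1).
  So int = F(infinity) - F(2) = 0 - (-1/2) = 1/2.
  Finite, so by the integral test, the series converges.

converges


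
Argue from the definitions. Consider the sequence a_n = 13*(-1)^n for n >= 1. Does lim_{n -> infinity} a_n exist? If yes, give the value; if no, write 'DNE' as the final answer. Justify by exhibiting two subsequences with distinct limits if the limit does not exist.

Examine the behaviour of a_n along subsequences.
Even-n subsequence a_{2k} = 13 -> 13. Odd-n subsequence a_{2k+1} = -13 -> -13.
Since these two subsequential limits are 13 and -13, distinct, the full sequence cannot converge (a convergent sequence has all subsequences tending to the same limit). So lim a_n does not exist.

DNE


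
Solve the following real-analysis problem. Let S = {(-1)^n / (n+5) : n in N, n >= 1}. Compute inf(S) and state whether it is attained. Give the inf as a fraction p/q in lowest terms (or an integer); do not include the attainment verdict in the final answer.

Analysis:
- Values: -1/6, 1/7, -1/8, 1/9, -1/10, ...
- Positive terms (even n): 1/(2+5), 1/(4+5), ... decreasing -> max = 1/7 (n=2).
- Negative terms (odd n): -1/(1+5), -1/(3+5), ... increasing -> min = -1/6 (n=1).
- So sup = 1/7 (attained at n=2); inf = -1/6 (attained at n=1).
Conclusion: inf(S) = -1/6, attained in S.

-1/6


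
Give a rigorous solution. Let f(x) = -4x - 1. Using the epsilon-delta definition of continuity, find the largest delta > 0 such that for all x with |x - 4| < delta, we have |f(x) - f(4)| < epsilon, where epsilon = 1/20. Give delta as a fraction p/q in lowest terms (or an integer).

We compute f(4) = -4*(4) - 1 = -17.
|f(x) - f(4)| = |-4x - 1 - (-17)| = |-4(x - 4)| = 4|x - 4|.
We need 4|x - 4| < 1/20, i.e. |x - 4| < 1/20 / 4 = 1/80.
So any delta <= 1/80 works. Conversely, if delta > 1/80, then x = 4 + 1/80 satisfies |x - 4| = 1/80 < delta but |f(x) - f(4)| = 4 * 1/80 = 1/20, which is not < 1/20; so no larger delta works.
Hence the largest such delta is 1/80.

1/80


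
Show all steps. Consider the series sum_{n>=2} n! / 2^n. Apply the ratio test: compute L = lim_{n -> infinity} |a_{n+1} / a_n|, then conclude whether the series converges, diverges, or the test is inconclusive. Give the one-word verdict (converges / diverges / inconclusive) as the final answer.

Let a_n denote the general term. Form the ratio a_{n+1}/a_n and simplify:
a_{n+1}/a_n = n/2 + 1/2
Take the limit as n -> infinity: L = infinity.
Since L = infinity > 1 (or L = infinity), the ratio test implies the series diverges.

diverges


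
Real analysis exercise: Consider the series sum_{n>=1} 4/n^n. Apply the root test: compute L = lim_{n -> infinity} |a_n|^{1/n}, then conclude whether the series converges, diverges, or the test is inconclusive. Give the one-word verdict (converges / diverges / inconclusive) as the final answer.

Let a_n denote the general term. Form |a_n|^(1/n) and simplify:
|a_n|^(1/n) = 2^(2/n)/n
Take the limit as n -> infinity: L = 0.
Since L = 0 < 1, the root test implies convergence.

converges


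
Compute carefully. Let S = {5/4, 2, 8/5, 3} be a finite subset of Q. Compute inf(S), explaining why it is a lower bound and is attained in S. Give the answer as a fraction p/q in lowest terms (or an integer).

S is finite, so inf(S) = min(S).
Sorted increasing:
5/4, 8/5, 2, 3
The extremum is 5/4.
For every x in S, x >= 5/4. And 5/4 is in S, so it is attained.
Therefore inf(S) = 5/4.

5/4


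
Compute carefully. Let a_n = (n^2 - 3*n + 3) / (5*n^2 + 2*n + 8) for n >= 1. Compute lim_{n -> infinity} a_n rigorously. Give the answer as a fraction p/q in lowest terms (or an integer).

Divide numerator and denominator by n^2, the highest power:
numerator / n^2 = 1 - 3/n + 3/n^2
denominator / n^2 = 5 + 2/n + 8/n^2
As n -> infinity, all terms of the form c/n^k (k >= 1) tend to 0.
So numerator / n^2 -> 1 and denominator / n^2 -> 5.
Therefore lim a_n = 1/5.

1/5


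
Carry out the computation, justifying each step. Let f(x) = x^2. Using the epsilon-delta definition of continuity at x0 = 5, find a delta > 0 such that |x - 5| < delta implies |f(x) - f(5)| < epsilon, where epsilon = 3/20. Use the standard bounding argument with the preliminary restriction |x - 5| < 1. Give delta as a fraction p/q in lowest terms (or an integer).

Factor: |x^2 - (5)^2| = |x - 5| * |x + 5|.
Impose |x - 5| < 1 first. Then |x + 5| = |(x - 5) + 2*(5)| <= |x - 5| + 2*|5| < 1 + 10 = 11.
So |x^2 - (5)^2| < delta * 11.
We need delta * 11 <= 3/20, i.e. delta <= 3/20/11 = 3/220.
Since 3/220 < 1, this is tighter than 1; take delta = 3/220.
So delta = 3/220 works.

3/220


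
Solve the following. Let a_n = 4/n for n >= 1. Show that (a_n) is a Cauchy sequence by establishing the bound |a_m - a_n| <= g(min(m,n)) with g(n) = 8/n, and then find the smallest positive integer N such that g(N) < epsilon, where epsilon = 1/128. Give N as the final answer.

For any m, n >= 1, by the triangle inequality:
|a_m - a_n| = |4/m - 4/n| <= 4*1/m + 4*1/n <= 8/min(m,n).
So g(n) = 8/n bounds the Cauchy difference. Since g(n) -> 0, (a_n) is Cauchy.
Now solve g(N) < 1/128: 8/N < 1/128 <=> N > 8 / (1/128) = 1024.
The smallest integer strictly greater than 1024 is N = 1025.
Check: g(1025) = 8/1025 = 8/1025 < 1/128; g(1024) = 1/128 >= 1/128. So N = 1025.

1025


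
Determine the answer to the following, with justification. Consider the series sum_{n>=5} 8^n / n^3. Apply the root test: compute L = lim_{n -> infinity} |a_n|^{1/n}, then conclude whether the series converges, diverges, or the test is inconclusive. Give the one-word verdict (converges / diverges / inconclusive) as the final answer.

Let a_n denote the general term. Form |a_n|^(1/n) and simplify:
|a_n|^(1/n) = 8/n^(3/n)
Take the limit as n -> infinity: L = 8.
Since L = 8 > 1, the root test implies divergence.

diverges


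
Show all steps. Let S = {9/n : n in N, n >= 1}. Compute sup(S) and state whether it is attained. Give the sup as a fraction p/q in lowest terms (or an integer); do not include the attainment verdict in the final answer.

Analysis:
- Values: 9, 9/2, 3, 9/4, ... strictly decreasing.
- The maximum is 9 (n=1); sup = 9 (attained).
- The set is bounded below by 0; 9/n -> 0 so 0 is the greatest lower bound.
- 0 is not in the set, so inf = 0 is not attained.
Conclusion: sup(S) = 9, attained in S.

9


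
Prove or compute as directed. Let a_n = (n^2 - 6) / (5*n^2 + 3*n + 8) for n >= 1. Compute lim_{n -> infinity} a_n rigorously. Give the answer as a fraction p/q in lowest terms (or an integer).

Divide numerator and denominator by n^2, the highest power:
numerator / n^2 = 1 - 6/n^2
denominator / n^2 = 5 + 3/n + 8/n^2
As n -> infinity, all terms of the form c/n^k (k >= 1) tend to 0.
So numerator / n^2 -> 1 and denominator / n^2 -> 5.
Therefore lim a_n = 1/5.

1/5


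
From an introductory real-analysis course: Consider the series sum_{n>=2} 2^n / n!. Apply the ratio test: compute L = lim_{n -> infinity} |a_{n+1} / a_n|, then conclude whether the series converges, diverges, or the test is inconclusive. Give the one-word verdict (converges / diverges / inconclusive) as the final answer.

Let a_n denote the general term. Form the ratio a_{n+1}/a_n and simplify:
a_{n+1}/a_n = 2/(n + 1)
Take the limit as n -> infinity: L = 0.
Since L = 0 < 1, the ratio test implies the series converges.

converges


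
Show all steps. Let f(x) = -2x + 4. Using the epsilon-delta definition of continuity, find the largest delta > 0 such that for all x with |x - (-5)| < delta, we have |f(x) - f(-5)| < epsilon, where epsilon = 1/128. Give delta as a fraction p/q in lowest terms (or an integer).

We compute f(-5) = -2*(-5) + 4 = 14.
|f(x) - f(-5)| = |-2x + 4 - (14)| = |-2(x - (-5))| = 2|x - (-5)|.
We need 2|x - (-5)| < 1/128, i.e. |x - (-5)| < 1/128 / 2 = 1/256.
So any delta <= 1/256 works. Conversely, if delta > 1/256, then x = -5 + 1/256 satisfies |x - (-5)| = 1/256 < delta but |f(x) - f(-5)| = 2 * 1/256 = 1/128, which is not < 1/128; so no larger delta works.
Hence the largest such delta is 1/256.

1/256


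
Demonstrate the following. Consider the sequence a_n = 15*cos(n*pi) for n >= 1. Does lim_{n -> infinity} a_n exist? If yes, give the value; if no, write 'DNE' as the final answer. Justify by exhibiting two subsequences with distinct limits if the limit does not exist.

Examine the behaviour of a_n along subsequences.
cos(n*pi) = (-1)^n, so a_n = 15*(-1)^n. a_{2k} = 15 -> 15. a_{2k+1} = -15 -> -15.
Since these two subsequential limits are 15 and -15, distinct, the full sequence cannot converge (a convergent sequence has all subsequences tending to the same limit). So lim a_n does not exist.

DNE


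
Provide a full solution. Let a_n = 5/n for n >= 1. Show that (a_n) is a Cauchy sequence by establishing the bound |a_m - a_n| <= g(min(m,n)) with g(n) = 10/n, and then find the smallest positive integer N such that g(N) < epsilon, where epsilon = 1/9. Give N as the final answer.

For any m, n >= 1, by the triangle inequality:
|a_m - a_n| = |5/m - 5/n| <= 5*1/m + 5*1/n <= 10/min(m,n).
So g(n) = 10/n bounds the Cauchy difference. Since g(n) -> 0, (a_n) is Cauchy.
Now solve g(N) < 1/9: 10/N < 1/9 <=> N > 10 / (1/9) = 90.
The smallest integer strictly greater than 90 is N = 91.
Check: g(91) = 10/91 = 10/91 < 1/9; g(90) = 1/9 >= 1/9. So N = 91.

91


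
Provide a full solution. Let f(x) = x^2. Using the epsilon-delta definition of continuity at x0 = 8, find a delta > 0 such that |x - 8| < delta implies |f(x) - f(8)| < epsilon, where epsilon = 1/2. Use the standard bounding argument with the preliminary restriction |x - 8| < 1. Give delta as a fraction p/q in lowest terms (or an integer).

Factor: |x^2 - (8)^2| = |x - 8| * |x + 8|.
Impose |x - 8| < 1 first. Then |x + 8| = |(x - 8) + 2*(8)| <= |x - 8| + 2*|8| < 1 + 16 = 17.
So |x^2 - (8)^2| < delta * 17.
We need delta * 17 <= 1/2, i.e. delta <= 1/2/17 = 1/34.
Since 1/34 < 1, this is tighter than 1; take delta = 1/34.
So delta = 1/34 works.

1/34


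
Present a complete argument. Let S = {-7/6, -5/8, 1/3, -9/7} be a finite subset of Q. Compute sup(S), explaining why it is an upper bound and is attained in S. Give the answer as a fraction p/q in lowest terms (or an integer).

S is finite, so sup(S) = max(S).
Sorted decreasing:
1/3, -5/8, -7/6, -9/7
The extremum is 1/3.
For every x in S, x <= 1/3. And 1/3 is in S, so it is attained.
Therefore sup(S) = 1/3.

1/3


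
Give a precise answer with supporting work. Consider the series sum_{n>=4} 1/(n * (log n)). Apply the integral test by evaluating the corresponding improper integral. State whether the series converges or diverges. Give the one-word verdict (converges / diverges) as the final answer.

Let f(x) = 1/(x*log(x)). Then f is positive, continuous, and decreasing on [4, infinity), so the integral test applies.
Compute the improper integral int_{4}^infinity f(x) dx:
  antiderivative F(x) = log(log(x)).
  F(x) = log(log(x)) -> infinity as x -> infinity. The integral diverges, so by the integral test, the series diverges.

diverges


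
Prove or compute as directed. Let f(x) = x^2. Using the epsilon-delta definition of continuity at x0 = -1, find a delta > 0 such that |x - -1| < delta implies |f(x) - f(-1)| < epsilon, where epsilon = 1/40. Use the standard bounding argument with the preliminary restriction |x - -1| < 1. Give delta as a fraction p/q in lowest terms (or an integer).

Factor: |x^2 - (-1)^2| = |x - -1| * |x + -1|.
Impose |x - -1| < 1 first. Then |x + -1| = |(x - -1) + 2*(-1)| <= |x - -1| + 2*|-1| < 1 + 2 = 3.
So |x^2 - (-1)^2| < delta * 3.
We need delta * 3 <= 1/40, i.e. delta <= 1/40/3 = 1/120.
Since 1/120 < 1, this is tighter than 1; take delta = 1/120.
So delta = 1/120 works.

1/120


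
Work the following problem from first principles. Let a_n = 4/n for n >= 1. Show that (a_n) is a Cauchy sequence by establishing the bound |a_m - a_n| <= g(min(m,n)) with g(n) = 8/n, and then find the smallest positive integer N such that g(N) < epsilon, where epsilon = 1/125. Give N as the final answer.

For any m, n >= 1, by the triangle inequality:
|a_m - a_n| = |4/m - 4/n| <= 4*1/m + 4*1/n <= 8/min(m,n).
So g(n) = 8/n bounds the Cauchy difference. Since g(n) -> 0, (a_n) is Cauchy.
Now solve g(N) < 1/125: 8/N < 1/125 <=> N > 8 / (1/125) = 1000.
The smallest integer strictly greater than 1000 is N = 1001.
Check: g(1001) = 8/1001 = 8/1001 < 1/125; g(1000) = 1/125 >= 1/125. So N = 1001.

1001


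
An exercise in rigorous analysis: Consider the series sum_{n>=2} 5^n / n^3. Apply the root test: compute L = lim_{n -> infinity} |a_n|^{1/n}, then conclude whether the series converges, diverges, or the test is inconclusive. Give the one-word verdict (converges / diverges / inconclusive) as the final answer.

Let a_n denote the general term. Form |a_n|^(1/n) and simplify:
|a_n|^(1/n) = 5/n^(3/n)
Take the limit as n -> infinity: L = 5.
Since L = 5 > 1, the root test implies divergence.

diverges


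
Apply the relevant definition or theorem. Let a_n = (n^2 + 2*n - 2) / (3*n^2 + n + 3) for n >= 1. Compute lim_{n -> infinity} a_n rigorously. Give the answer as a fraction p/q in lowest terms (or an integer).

Divide numerator and denominator by n^2, the highest power:
numerator / n^2 = 1 + 2/n - 2/n^2
denominator / n^2 = 3 + 1/n + 3/n^2
As n -> infinity, all terms of the form c/n^k (k >= 1) tend to 0.
So numerator / n^2 -> 1 and denominator / n^2 -> 3.
Therefore lim a_n = 1/3.

1/3


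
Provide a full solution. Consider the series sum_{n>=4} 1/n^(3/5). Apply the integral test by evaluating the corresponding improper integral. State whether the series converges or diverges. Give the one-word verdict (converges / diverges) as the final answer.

Let f(x) = x^(-3/5). Then f is positive, continuous, and decreasing on [4, infinity), so the integral test applies.
Compute the improper integral int_{4}^infinity f(x) dx:
  antiderivative F(x) = 5*x^(2/5)/2.
  As x -> infinity, F(x) -> infinity (since p = 3/5 < 1).
  So the integral diverges. By the integral test, the series diverges.

diverges


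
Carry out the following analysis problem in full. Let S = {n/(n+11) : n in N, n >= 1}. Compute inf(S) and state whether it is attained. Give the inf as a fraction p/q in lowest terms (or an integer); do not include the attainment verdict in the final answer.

Analysis:
- Values: 1/12, 2/13, 3/14, 4/15, ... strictly increasing.
- Minimum is 1/12 (n=1); inf = 1/12 (attained).
- n/(n+11) = 1 - 11/(n+11) -> 1 from below as n -> infinity, and never equals 1.
- So sup = 1 (not attained).
Conclusion: inf(S) = 1/12, attained in S.

1/12


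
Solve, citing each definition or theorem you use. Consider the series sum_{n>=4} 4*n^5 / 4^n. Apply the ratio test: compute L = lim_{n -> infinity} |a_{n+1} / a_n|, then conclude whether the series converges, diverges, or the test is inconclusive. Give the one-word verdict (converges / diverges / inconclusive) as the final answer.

Let a_n denote the general term. Form the ratio a_{n+1}/a_n and simplify:
a_{n+1}/a_n = (n + 1)^5/(4*n^5)
Take the limit as n -> infinity: L = 1/4.
Since L = 1/4 < 1, the ratio test implies the series converges.

converges


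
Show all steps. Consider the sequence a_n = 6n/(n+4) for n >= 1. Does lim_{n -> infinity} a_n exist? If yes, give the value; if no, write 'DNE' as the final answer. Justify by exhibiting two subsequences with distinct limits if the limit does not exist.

Examine the behaviour of a_n along subsequences.
Even-n subsequence a_{2k} = 6(2k)/(2k+4) -> 6. Odd-n subsequence a_{2k+1} = 6(2k+1)/(2k+5) -> 6. Both tend to 6, which suggests the limit is 6; verify directly.
|a_n - 6| = |6n - 6(n+4)| / (n+4) = 24/(n+4) < 24/n for every n >= 1.
Given epsilon > 0, choose a positive integer N > 24/epsilon. Then for all n >= N, |a_n - 6| < 24/n <= 24/N < epsilon.
So by the definition of the limit, lim a_n exists and equals 6.

6


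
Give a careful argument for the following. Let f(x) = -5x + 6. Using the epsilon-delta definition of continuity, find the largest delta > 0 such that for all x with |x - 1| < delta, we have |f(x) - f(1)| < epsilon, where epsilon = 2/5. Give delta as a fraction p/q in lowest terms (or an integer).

We compute f(1) = -5*(1) + 6 = 1.
|f(x) - f(1)| = |-5x + 6 - (1)| = |-5(x - 1)| = 5|x - 1|.
We need 5|x - 1| < 2/5, i.e. |x - 1| < 2/5 / 5 = 2/25.
So any delta <= 2/25 works. Conversely, if delta > 2/25, then x = 1 + 2/25 satisfies |x - 1| = 2/25 < delta but |f(x) - f(1)| = 5 * 2/25 = 2/5, which is not < 2/5; so no larger delta works.
Hence the largest such delta is 2/25.

2/25


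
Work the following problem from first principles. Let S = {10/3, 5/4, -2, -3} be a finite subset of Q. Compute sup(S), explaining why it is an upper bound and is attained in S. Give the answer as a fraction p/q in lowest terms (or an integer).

S is finite, so sup(S) = max(S).
Sorted decreasing:
10/3, 5/4, -2, -3
The extremum is 10/3.
For every x in S, x <= 10/3. And 10/3 is in S, so it is attained.
Therefore sup(S) = 10/3.

10/3


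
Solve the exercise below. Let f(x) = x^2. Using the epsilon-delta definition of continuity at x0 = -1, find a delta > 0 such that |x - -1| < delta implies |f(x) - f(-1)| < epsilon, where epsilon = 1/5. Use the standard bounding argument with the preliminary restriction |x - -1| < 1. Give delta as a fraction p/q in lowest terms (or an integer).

Factor: |x^2 - (-1)^2| = |x - -1| * |x + -1|.
Impose |x - -1| < 1 first. Then |x + -1| = |(x - -1) + 2*(-1)| <= |x - -1| + 2*|-1| < 1 + 2 = 3.
So |x^2 - (-1)^2| < delta * 3.
We need delta * 3 <= 1/5, i.e. delta <= 1/5/3 = 1/15.
Since 1/15 < 1, this is tighter than 1; take delta = 1/15.
So delta = 1/15 works.

1/15


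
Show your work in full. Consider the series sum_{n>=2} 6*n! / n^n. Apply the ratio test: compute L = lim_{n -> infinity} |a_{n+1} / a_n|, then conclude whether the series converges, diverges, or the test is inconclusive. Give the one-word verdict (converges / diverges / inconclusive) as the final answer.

Let a_n denote the general term. Form the ratio a_{n+1}/a_n and simplify:
a_{n+1}/a_n = (n/(n + 1))^n
Take the limit as n -> infinity: L = exp(-1).
Since L = exp(-1) < 1, the ratio test implies the series converges.

converges


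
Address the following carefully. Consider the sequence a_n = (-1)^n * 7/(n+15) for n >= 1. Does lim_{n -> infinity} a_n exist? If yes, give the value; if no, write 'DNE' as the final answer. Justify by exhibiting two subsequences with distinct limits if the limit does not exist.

Examine the behaviour of a_n along subsequences.
Even-n subsequence a_{2k} = 7/(2k+15) -> 0. Odd-n subsequence a_{2k+1} = -7/(2k+16) -> 0. Both tend to 0, which suggests the limit is 0; verify directly.
|a_n - 0| = 7/(n+15) < 7/n for every n >= 1.
Given epsilon > 0, choose a positive integer N > 7/epsilon. Then for all n >= N, |a_n| < 7/n <= 7/N < epsilon.
So by the definition of the limit, lim a_n exists and equals 0.

0


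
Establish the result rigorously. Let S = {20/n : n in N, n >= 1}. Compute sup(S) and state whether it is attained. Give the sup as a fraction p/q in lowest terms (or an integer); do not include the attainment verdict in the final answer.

Analysis:
- Values: 20, 10, 20/3, 5, ... strictly decreasing.
- The maximum is 20 (n=1); sup = 20 (attained).
- The set is bounded below by 0; 20/n -> 0 so 0 is the greatest lower bound.
- 0 is not in the set, so inf = 0 is not attained.
Conclusion: sup(S) = 20, attained in S.

20


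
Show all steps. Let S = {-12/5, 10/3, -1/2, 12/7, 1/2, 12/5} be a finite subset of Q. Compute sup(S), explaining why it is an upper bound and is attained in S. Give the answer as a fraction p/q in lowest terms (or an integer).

S is finite, so sup(S) = max(S).
Sorted decreasing:
10/3, 12/5, 12/7, 1/2, -1/2, -12/5
The extremum is 10/3.
For every x in S, x <= 10/3. And 10/3 is in S, so it is attained.
Therefore sup(S) = 10/3.

10/3


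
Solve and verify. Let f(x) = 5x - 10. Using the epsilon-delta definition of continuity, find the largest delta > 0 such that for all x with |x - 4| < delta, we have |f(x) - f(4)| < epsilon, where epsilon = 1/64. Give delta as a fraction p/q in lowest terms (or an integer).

We compute f(4) = 5*(4) - 10 = 10.
|f(x) - f(4)| = |5x - 10 - (10)| = |5(x - 4)| = 5|x - 4|.
We need 5|x - 4| < 1/64, i.e. |x - 4| < 1/64 / 5 = 1/320.
So any delta <= 1/320 works. Conversely, if delta > 1/320, then x = 4 + 1/320 satisfies |x - 4| = 1/320 < delta but |f(x) - f(4)| = 5 * 1/320 = 1/64, which is not < 1/64; so no larger delta works.
Hence the largest such delta is 1/320.

1/320


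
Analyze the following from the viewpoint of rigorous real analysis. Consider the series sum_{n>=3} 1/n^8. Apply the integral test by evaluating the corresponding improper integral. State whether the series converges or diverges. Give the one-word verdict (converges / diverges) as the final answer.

Let f(x) = x^(-8). Then f is positive, continuous, and decreasing on [3, infinity), so the integral test applies.
Compute the improper integral int_{3}^infinity f(x) dx:
  antiderivative F(x) = -1/(7*x^7).
  As x -> infinity, F(x) -> 0 (since p = 8 > 1).
  So int = F(infinity) - F(3) = 0 - (-1/15309) = 1/15309.
  Finite, so by the integral test, the series converges.

converges


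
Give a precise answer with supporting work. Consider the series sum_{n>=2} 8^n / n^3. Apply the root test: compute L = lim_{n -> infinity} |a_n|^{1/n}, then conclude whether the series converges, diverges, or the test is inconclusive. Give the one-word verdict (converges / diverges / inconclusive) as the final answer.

Let a_n denote the general term. Form |a_n|^(1/n) and simplify:
|a_n|^(1/n) = 8/n^(3/n)
Take the limit as n -> infinity: L = 8.
Since L = 8 > 1, the root test implies divergence.

diverges


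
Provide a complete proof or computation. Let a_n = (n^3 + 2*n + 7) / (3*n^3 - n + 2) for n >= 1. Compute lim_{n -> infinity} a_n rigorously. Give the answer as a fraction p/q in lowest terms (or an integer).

Divide numerator and denominator by n^3, the highest power:
numerator / n^3 = 1 + 2/n^2 + 7/n^3
denominator / n^3 = 3 - 1/n^2 + 2/n^3
As n -> infinity, all terms of the form c/n^k (k >= 1) tend to 0.
So numerator / n^3 -> 1 and denominator / n^3 -> 3.
Therefore lim a_n = 1/3.

1/3


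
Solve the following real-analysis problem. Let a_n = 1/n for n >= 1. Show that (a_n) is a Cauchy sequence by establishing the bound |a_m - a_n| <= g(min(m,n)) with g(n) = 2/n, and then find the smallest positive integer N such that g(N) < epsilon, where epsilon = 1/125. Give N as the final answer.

For any m, n >= 1, by the triangle inequality:
|a_m - a_n| = |1/m - 1/n| <= 1/m + 1/n <= 2/min(m,n).
So g(n) = 2/n bounds the Cauchy difference. Since g(n) -> 0, (a_n) is Cauchy.
Now solve g(N) < 1/125: 2/N < 1/125 <=> N > 2 / (1/125) = 250.
The smallest integer strictly greater than 250 is N = 251.
Check: g(251) = 2/251 = 2/251 < 1/125; g(250) = 1/125 >= 1/125. So N = 251.

251


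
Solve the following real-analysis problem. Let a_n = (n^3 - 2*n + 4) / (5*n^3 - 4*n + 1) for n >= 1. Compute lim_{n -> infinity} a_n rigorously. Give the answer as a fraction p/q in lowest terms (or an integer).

Divide numerator and denominator by n^3, the highest power:
numerator / n^3 = 1 - 2/n^2 + 4/n^3
denominator / n^3 = 5 - 4/n^2 + n^(-3)
As n -> infinity, all terms of the form c/n^k (k >= 1) tend to 0.
So numerator / n^3 -> 1 and denominator / n^3 -> 5.
Therefore lim a_n = 1/5.

1/5


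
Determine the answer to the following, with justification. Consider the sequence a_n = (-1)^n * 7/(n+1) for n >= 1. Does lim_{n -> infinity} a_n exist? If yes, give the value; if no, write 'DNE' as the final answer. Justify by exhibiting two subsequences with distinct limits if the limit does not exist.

Examine the behaviour of a_n along subsequences.
Even-n subsequence a_{2k} = 7/(2k+1) -> 0. Odd-n subsequence a_{2k+1} = -7/(2k+2) -> 0. Both tend to 0, which suggests the limit is 0; verify directly.
|a_n - 0| = 7/(n+1) < 7/n for every n >= 1.
Given epsilon > 0, choose a positive integer N > 7/epsilon. Then for all n >= N, |a_n| < 7/n <= 7/N < epsilon.
So by the definition of the limit, lim a_n exists and equals 0.

0


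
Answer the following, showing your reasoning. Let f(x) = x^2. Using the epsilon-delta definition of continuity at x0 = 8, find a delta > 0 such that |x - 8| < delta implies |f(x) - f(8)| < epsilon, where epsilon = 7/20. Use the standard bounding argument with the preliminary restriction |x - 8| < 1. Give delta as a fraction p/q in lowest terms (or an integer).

Factor: |x^2 - (8)^2| = |x - 8| * |x + 8|.
Impose |x - 8| < 1 first. Then |x + 8| = |(x - 8) + 2*(8)| <= |x - 8| + 2*|8| < 1 + 16 = 17.
So |x^2 - (8)^2| < delta * 17.
We need delta * 17 <= 7/20, i.e. delta <= 7/20/17 = 7/340.
Since 7/340 < 1, this is tighter than 1; take delta = 7/340.
So delta = 7/340 works.

7/340


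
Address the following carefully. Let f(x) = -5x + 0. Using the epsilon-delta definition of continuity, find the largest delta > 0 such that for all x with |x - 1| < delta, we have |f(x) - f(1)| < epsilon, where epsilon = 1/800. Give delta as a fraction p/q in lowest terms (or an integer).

We compute f(1) = -5*(1) + 0 = -5.
|f(x) - f(1)| = |-5x + 0 - (-5)| = |-5(x - 1)| = 5|x - 1|.
We need 5|x - 1| < 1/800, i.e. |x - 1| < 1/800 / 5 = 1/4000.
So any delta <= 1/4000 works. Conversely, if delta > 1/4000, then x = 1 + 1/4000 satisfies |x - 1| = 1/4000 < delta but |f(x) - f(1)| = 5 * 1/4000 = 1/800, which is not < 1/800; so no larger delta works.
Hence the largest such delta is 1/4000.

1/4000


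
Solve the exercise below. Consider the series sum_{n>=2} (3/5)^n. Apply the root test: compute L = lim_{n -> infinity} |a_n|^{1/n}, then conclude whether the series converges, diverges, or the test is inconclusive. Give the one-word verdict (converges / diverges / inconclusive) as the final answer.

Let a_n denote the general term. Form |a_n|^(1/n) and simplify:
|a_n|^(1/n) = 3/5
Take the limit as n -> infinity: L = 3/5.
Since L = 3/5 < 1, the root test implies convergence.

converges


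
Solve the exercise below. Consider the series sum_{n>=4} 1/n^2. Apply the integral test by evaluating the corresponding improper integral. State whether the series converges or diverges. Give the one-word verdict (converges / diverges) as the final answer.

Let f(x) = x^(-2). Then f is positive, continuous, and decreasing on [4, infinity), so the integral test applies.
Compute the improper integral int_{4}^infinity f(x) dx:
  antiderivative F(x) = -1/x.
  As x -> infinity, F(x) -> 0 (since p = 2 > 1).
  So int = F(infinity) - F(4) = 0 - (-1/4) = 1/4.
  Finite, so by the integral test, the series converges.

converges


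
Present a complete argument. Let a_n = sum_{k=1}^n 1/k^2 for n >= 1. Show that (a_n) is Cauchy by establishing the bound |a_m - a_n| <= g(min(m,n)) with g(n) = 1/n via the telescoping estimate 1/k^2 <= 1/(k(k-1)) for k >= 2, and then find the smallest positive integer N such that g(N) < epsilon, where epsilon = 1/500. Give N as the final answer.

For m > n >= 1: |a_m - a_n| = sum_{k=n+1}^m 1/k^2.
Use 1/k^2 <= 1/(k(k-1)) = 1/(k-1) - 1/k for k >= 2:
sum_{k=n+1}^m 1/k^2 <= sum_{k=n+1}^m (1/(k-1) - 1/k) = 1/n - 1/m <= 1/n.
By symmetry the same bound holds with n,m swapped, so |a_m - a_n| <= 1/min(m,n) = g(min(m,n)). Since g(n) -> 0, (a_n) is Cauchy.
Now solve g(N) < 1/500: 1/N < 1/500 <=> N > 1/(1/500) = 500.
The smallest integer strictly greater than 500 is N = 501.
Check: g(501) = 1/501 < 1/500; g(500) = 1/500 >= 1/500. So N = 501.

501


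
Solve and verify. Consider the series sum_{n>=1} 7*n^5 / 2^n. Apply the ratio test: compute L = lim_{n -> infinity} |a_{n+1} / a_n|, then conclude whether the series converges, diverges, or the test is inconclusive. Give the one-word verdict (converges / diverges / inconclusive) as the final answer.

Let a_n denote the general term. Form the ratio a_{n+1}/a_n and simplify:
a_{n+1}/a_n = (n + 1)^5/(2*n^5)
Take the limit as n -> infinity: L = 1/2.
Since L = 1/2 < 1, the ratio test implies the series converges.

converges


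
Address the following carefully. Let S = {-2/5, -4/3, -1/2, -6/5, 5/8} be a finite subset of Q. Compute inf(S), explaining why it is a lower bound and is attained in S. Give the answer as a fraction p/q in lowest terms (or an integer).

S is finite, so inf(S) = min(S).
Sorted increasing:
-4/3, -6/5, -1/2, -2/5, 5/8
The extremum is -4/3.
For every x in S, x >= -4/3. And -4/3 is in S, so it is attained.
Therefore inf(S) = -4/3.

-4/3


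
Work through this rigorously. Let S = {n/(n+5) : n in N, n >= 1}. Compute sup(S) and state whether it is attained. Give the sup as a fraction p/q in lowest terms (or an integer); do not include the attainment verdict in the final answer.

Analysis:
- Values: 1/6, 2/7, 3/8, 4/9, ... strictly increasing.
- Minimum is 1/6 (n=1); inf = 1/6 (attained).
- n/(n+5) = 1 - 5/(n+5) -> 1 from below as n -> infinity, and never equals 1.
- So sup = 1 (not attained).
Conclusion: sup(S) = 1, not attained in S.

1


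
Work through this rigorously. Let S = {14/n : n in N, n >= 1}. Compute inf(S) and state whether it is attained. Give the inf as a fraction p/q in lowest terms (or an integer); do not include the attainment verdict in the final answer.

Analysis:
- Values: 14, 7, 14/3, 7/2, ... strictly decreasing.
- The maximum is 14 (n=1); sup = 14 (attained).
- The set is bounded below by 0; 14/n -> 0 so 0 is the greatest lower bound.
- 0 is not in the set, so inf = 0 is not attained.
Conclusion: inf(S) = 0, not attained in S.

0


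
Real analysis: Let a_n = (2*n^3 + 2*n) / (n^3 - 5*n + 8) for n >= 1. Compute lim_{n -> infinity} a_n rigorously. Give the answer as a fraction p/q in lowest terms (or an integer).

Divide numerator and denominator by n^3, the highest power:
numerator / n^3 = 2 + 2/n^2
denominator / n^3 = 1 - 5/n^2 + 8/n^3
As n -> infinity, all terms of the form c/n^k (k >= 1) tend to 0.
So numerator / n^3 -> 2 and denominator / n^3 -> 1.
Therefore lim a_n = 2.

2


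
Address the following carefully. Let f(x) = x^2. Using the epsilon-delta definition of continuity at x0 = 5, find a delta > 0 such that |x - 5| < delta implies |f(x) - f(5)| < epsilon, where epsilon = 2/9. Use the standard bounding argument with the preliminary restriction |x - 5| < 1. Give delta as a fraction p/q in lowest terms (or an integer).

Factor: |x^2 - (5)^2| = |x - 5| * |x + 5|.
Impose |x - 5| < 1 first. Then |x + 5| = |(x - 5) + 2*(5)| <= |x - 5| + 2*|5| < 1 + 10 = 11.
So |x^2 - (5)^2| < delta * 11.
We need delta * 11 <= 2/9, i.e. delta <= 2/9/11 = 2/99.
Since 2/99 < 1, this is tighter than 1; take delta = 2/99.
So delta = 2/99 works.

2/99


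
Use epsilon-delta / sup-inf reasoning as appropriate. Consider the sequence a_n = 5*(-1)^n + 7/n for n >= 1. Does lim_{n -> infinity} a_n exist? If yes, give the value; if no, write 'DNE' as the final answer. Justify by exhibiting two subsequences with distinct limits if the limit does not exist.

Examine the behaviour of a_n along subsequences.
a_{2k} = 5 + 7/(2k) -> 5. a_{2k+1} = -5 + 7/(2k+1) -> -5.
Since these two subsequential limits are 5 and -5, distinct, the full sequence cannot converge (a convergent sequence has all subsequences tending to the same limit). So lim a_n does not exist.

DNE


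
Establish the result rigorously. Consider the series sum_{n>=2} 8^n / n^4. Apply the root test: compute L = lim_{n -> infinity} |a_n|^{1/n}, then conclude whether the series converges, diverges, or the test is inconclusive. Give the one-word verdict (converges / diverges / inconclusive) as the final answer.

Let a_n denote the general term. Form |a_n|^(1/n) and simplify:
|a_n|^(1/n) = 8/n^(4/n)
Take the limit as n -> infinity: L = 8.
Since L = 8 > 1, the root test implies divergence.

diverges


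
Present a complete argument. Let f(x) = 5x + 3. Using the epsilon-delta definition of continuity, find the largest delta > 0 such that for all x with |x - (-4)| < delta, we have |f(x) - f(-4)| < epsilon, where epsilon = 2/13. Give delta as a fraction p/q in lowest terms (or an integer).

We compute f(-4) = 5*(-4) + 3 = -17.
|f(x) - f(-4)| = |5x + 3 - (-17)| = |5(x - (-4))| = 5|x - (-4)|.
We need 5|x - (-4)| < 2/13, i.e. |x - (-4)| < 2/13 / 5 = 2/65.
So any delta <= 2/65 works. Conversely, if delta > 2/65, then x = -4 + 2/65 satisfies |x - (-4)| = 2/65 < delta but |f(x) - f(-4)| = 5 * 2/65 = 2/13, which is not < 2/13; so no larger delta works.
Hence the largest such delta is 2/65.

2/65


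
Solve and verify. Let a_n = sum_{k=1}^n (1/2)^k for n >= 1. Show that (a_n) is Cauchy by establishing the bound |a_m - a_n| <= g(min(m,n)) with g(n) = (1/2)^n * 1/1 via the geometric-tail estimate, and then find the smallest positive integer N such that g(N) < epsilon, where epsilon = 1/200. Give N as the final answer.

For m > n >= 1: |a_m - a_n| = sum_{k=n+1}^m (1/2)^k < sum_{k=n+1}^infinity (1/2)^k = (1/2)^(n+1) / (1 - 1/2) = (1/2)^n * (1/2) * (2/1) = (1/2)^n * 1/1.
So g(n) = (1/2)^n / 1. Since g(n) -> 0, (a_n) is Cauchy.
Now solve g(N) < 1/200: (1/2)^N / 1 < 1/200 <=> 2^N > 1 / (1 * 1/200) = 200.
Check powers of 2: 2^7 = 128 <= 200, 2^8 = 256 > 200.
So the smallest such N is 8. Check: g(8) = 1/(1 * 256) = 1/256 < 1/200.

8


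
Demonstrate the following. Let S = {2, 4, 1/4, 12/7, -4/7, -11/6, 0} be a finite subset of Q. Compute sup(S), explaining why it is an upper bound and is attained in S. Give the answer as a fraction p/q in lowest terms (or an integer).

S is finite, so sup(S) = max(S).
Sorted decreasing:
4, 2, 12/7, 1/4, 0, -4/7, -11/6
The extremum is 4.
For every x in S, x <= 4. And 4 is in S, so it is attained.
Therefore sup(S) = 4.

4


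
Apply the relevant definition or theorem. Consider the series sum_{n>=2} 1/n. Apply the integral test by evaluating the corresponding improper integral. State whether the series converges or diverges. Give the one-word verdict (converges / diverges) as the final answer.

Let f(x) = 1/x. Then f is positive, continuous, and decreasing on [2, infinity), so the integral test applies.
Compute the improper integral int_{2}^infinity f(x) dx:
  antiderivative F(x) = log(x).
  As x -> infinity, log(x) -> infinity.
  So int = infinity - log(2) = infinity. By the integral test, the series diverges.

diverges


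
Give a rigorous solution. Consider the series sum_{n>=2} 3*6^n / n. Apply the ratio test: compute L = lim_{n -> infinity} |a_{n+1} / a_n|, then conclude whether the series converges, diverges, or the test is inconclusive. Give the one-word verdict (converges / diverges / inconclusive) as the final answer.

Let a_n denote the general term. Form the ratio a_{n+1}/a_n and simplify:
a_{n+1}/a_n = 6*n/(n + 1)
Take the limit as n -> infinity: L = 6.
Since L = 6 > 1 (or L = infinity), the ratio test implies the series diverges.

diverges


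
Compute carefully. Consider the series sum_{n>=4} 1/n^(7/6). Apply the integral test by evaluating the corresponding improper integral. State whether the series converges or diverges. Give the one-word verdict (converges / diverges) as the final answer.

Let f(x) = x^(-7/6). Then f is positive, continuous, and decreasing on [4, infinity), so the integral test applies.
Compute the improper integral int_{4}^infinity f(x) dx:
  antiderivative F(x) = -6/x^(1/6).
  As x -> infinity, F(x) -> 0 (since p = 7/6 > 1).
  So int = F(infinity) - F(4) = 0 - (-3*2^(2/3)) = 3*2^(2/3).
  Finite, so by the integral test, the series converges.

converges


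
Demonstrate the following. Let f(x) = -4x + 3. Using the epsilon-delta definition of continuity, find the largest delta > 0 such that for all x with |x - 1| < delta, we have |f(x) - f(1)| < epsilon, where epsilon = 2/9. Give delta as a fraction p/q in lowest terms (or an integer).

We compute f(1) = -4*(1) + 3 = -1.
|f(x) - f(1)| = |-4x + 3 - (-1)| = |-4(x - 1)| = 4|x - 1|.
We need 4|x - 1| < 2/9, i.e. |x - 1| < 2/9 / 4 = 1/18.
So any delta <= 1/18 works. Conversely, if delta > 1/18, then x = 1 + 1/18 satisfies |x - 1| = 1/18 < delta but |f(x) - f(1)| = 4 * 1/18 = 2/9, which is not < 2/9; so no larger delta works.
Hence the largest such delta is 1/18.

1/18


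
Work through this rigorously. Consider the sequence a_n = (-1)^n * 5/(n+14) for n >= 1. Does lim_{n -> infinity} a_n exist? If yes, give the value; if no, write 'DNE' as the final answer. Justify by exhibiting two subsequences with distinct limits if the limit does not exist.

Examine the behaviour of a_n along subsequences.
Even-n subsequence a_{2k} = 5/(2k+14) -> 0. Odd-n subsequence a_{2k+1} = -5/(2k+15) -> 0. Both tend to 0, which suggests the limit is 0; verify directly.
|a_n - 0| = 5/(n+14) < 5/n for every n >= 1.
Given epsilon > 0, choose a positive integer N > 5/epsilon. Then for all n >= N, |a_n| < 5/n <= 5/N < epsilon.
So by the definition of the limit, lim a_n exists and equals 0.

0
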